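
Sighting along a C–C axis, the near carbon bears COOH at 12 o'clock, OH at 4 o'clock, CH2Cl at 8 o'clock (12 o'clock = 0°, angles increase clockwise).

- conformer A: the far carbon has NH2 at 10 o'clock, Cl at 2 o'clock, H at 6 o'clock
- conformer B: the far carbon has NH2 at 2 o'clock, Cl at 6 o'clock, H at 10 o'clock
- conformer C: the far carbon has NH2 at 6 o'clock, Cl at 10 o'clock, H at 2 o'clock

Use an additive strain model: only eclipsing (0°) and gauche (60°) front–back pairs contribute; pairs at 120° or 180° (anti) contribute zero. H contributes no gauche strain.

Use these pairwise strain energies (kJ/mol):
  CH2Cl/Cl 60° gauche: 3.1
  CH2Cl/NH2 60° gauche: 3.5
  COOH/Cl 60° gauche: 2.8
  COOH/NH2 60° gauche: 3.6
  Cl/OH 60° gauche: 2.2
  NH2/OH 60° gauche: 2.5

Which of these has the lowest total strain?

B

A is staggered. COOH at 0° is gauche with NH2 at 300° (3.6); COOH at 0° is gauche with Cl at 60° (2.8); OH at 120° is gauche with Cl at 60° (2.2); CH2Cl at 240° is gauche with NH2 at 300° (3.5). Total 12.1 kJ/mol.
B is staggered. COOH at 0° is gauche with NH2 at 60° (3.6); OH at 120° is gauche with NH2 at 60° (2.5); OH at 120° is gauche with Cl at 180° (2.2); CH2Cl at 240° is gauche with Cl at 180° (3.1). Total 11.4 kJ/mol.
C is staggered. COOH at 0° is gauche with Cl at 300° (2.8); OH at 120° is gauche with NH2 at 180° (2.5); CH2Cl at 240° is gauche with NH2 at 180° (3.5); CH2Cl at 240° is gauche with Cl at 300° (3.1). Total 11.9 kJ/mol.
B has the lowest total (11.4 kJ/mol).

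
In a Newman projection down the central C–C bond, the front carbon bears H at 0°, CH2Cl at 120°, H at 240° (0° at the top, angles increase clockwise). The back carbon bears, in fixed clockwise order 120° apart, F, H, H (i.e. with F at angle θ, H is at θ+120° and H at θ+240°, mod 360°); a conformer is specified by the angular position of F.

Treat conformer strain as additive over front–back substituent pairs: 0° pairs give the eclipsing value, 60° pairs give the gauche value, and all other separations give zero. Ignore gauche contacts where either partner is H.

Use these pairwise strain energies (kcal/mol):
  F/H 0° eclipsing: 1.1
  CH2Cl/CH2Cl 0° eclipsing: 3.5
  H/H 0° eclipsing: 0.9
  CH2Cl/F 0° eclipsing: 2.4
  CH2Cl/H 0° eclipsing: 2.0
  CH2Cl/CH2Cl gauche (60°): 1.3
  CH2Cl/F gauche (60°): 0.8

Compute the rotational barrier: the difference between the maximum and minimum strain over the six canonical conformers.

4.2 kcal/mol

F at 0° is eclipsed. H at 0° is eclipsed with F at 0° (1.1); CH2Cl at 120° is eclipsed with H at 120° (2.0); H at 240° is eclipsed with H at 240° (0.9). Total 4.0 kcal/mol.
F at 60° is staggered. CH2Cl at 120° is gauche with F at 60° (0.8). Total 0.8 kcal/mol.
F at 120° is eclipsed. H at 0° is eclipsed with H at 0° (0.9); CH2Cl at 120° is eclipsed with F at 120° (2.4); H at 240° is eclipsed with H at 240° (0.9). Total 4.2 kcal/mol.
F at 180° is staggered. CH2Cl at 120° is gauche with F at 180° (0.8). Total 0.8 kcal/mol.
F at 240° is eclipsed. H at 0° is eclipsed with H at 0° (0.9); CH2Cl at 120° is eclipsed with H at 120° (2.0); H at 240° is eclipsed with F at 240° (1.1). Total 4.0 kcal/mol.
F at 300° (staggered): no non-H gauche contacts → 0.0 kcal/mol.
Max at 120° (4.2 kcal/mol), min at 300° (0.0 kcal/mol); barrier = 4.2 kcal/mol.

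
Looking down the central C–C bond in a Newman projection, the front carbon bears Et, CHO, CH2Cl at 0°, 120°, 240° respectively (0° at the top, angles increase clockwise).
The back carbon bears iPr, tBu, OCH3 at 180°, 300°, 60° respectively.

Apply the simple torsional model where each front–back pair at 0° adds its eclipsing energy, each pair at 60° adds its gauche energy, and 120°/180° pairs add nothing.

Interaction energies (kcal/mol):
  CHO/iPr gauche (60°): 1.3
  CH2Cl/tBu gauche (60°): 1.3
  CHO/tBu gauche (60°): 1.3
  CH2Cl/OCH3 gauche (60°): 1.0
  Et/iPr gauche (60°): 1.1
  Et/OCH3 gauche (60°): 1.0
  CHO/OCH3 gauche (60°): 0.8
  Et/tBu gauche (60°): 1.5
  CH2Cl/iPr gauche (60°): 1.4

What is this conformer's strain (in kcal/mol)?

7.3 kcal/mol

This conformer is staggered. Et at 0° is gauche with tBu at 300° (1.5); Et at 0° is gauche with OCH3 at 60° (1.0); CHO at 120° is gauche with iPr at 180° (1.3); CHO at 120° is gauche with OCH3 at 60° (0.8); CH2Cl at 240° is gauche with iPr at 180° (1.4); CH2Cl at 240° is gauche with tBu at 300° (1.3). Total 7.3 kcal/mol.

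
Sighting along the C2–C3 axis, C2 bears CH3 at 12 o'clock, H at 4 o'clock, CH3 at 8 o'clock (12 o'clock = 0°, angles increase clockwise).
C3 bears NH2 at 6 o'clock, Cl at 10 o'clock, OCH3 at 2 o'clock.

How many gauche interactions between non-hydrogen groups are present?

Non-H gauche pairs: CH3(0°)/Cl(300°); CH3(0°)/OCH3(60°); CH3(240°)/NH2(180°); CH3(240°)/Cl(300°) — 4 interactions.

4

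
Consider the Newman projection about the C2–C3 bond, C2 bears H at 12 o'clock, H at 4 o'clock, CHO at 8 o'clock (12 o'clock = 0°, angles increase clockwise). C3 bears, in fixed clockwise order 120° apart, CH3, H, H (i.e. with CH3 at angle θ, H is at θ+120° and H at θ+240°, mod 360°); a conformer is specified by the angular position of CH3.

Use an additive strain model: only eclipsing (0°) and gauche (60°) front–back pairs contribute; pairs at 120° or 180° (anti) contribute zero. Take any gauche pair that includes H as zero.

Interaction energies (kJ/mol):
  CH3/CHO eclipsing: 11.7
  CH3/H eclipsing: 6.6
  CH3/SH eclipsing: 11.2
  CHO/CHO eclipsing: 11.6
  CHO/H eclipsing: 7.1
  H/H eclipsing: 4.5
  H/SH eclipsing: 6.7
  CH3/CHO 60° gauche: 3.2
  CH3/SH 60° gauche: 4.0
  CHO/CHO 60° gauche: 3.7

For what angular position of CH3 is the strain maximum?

CH3 at 0° (eclipsed): H(0°)/CH3(0°) eclipsed 6.6; H(120°)/H(120°) eclipsed 4.5; CHO(240°)/H(240°) eclipsed 7.1 → 18.2 kJ/mol.
CH3 at 60° (staggered): no non-H gauche contacts → 0.0 kJ/mol.
CH3 at 120° (eclipsed): H(0°)/H(0°) eclipsed 4.5; H(120°)/CH3(120°) eclipsed 6.6; CHO(240°)/H(240°) eclipsed 7.1 → 18.2 kJ/mol.
CH3 at 180° (staggered): CHO(240°)/CH3(180°) gauche 3.2 → 3.2 kJ/mol.
CH3 at 240° (eclipsed): H(0°)/H(0°) eclipsed 4.5; H(120°)/H(120°) eclipsed 4.5; CHO(240°)/CH3(240°) eclipsed 11.7 → 20.7 kJ/mol.
CH3 at 300° (staggered): CHO(240°)/CH3(300°) gauche 3.2 → 3.2 kJ/mol.
The maximum (20.7 kJ/mol) occurs with CH3 at 240°.

240°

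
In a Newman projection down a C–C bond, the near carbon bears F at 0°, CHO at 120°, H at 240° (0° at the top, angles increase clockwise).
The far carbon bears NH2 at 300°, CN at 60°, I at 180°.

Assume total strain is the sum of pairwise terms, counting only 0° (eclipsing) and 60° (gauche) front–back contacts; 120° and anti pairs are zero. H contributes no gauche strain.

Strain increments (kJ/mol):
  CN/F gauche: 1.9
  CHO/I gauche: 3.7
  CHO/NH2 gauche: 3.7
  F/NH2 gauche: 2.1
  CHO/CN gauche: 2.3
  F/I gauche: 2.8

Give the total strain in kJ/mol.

This conformer (staggered): F(0°)/NH2(300°) gauche 2.1; F(0°)/CN(60°) gauche 1.9; CHO(120°)/CN(60°) gauche 2.3; CHO(120°)/I(180°) gauche 3.7 → 10.0 kJ/mol.

10.0 kJ/mol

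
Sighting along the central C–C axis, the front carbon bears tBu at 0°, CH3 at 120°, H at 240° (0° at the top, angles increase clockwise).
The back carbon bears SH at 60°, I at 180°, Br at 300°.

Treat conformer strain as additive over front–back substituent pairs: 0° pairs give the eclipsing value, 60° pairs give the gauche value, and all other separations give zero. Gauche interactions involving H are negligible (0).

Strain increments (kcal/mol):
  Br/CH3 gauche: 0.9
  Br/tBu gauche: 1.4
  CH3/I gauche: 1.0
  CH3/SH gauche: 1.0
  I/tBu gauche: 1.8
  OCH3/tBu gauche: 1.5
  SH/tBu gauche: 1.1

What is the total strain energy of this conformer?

This conformer (staggered): tBu(0°)/SH(60°) gauche 1.1; tBu(0°)/Br(300°) gauche 1.4; CH3(120°)/SH(60°) gauche 1.0; CH3(120°)/I(180°) gauche 1.0 → 4.5 kcal/mol.

4.5 kcal/mol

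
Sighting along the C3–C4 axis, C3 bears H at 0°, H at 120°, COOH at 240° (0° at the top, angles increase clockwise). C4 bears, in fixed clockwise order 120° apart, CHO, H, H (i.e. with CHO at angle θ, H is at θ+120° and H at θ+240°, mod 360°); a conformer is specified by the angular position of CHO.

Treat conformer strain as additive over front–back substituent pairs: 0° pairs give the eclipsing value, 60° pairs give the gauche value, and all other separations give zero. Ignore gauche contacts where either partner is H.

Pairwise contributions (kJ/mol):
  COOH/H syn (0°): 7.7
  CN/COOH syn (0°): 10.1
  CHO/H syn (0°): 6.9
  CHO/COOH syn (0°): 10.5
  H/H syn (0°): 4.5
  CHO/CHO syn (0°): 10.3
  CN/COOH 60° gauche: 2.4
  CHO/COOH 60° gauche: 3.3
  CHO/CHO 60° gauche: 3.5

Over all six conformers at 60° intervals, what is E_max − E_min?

CHO at 0° (eclipsed): H(0°)/CHO(0°) eclipsed 6.9; H(120°)/H(120°) eclipsed 4.5; COOH(240°)/H(240°) eclipsed 7.7 → 19.1 kJ/mol.
CHO at 60° (staggered): no non-H gauche contacts → 0.0 kJ/mol.
CHO at 120° (eclipsed): H(0°)/H(0°) eclipsed 4.5; H(120°)/CHO(120°) eclipsed 6.9; COOH(240°)/H(240°) eclipsed 7.7 → 19.1 kJ/mol.
CHO at 180° (staggered): COOH(240°)/CHO(180°) gauche 3.3 → 3.3 kJ/mol.
CHO at 240° (eclipsed): H(0°)/H(0°) eclipsed 4.5; H(120°)/H(120°) eclipsed 4.5; COOH(240°)/CHO(240°) eclipsed 10.5 → 19.5 kJ/mol.
CHO at 300° (staggered): COOH(240°)/CHO(300°) gauche 3.3 → 3.3 kJ/mol.
Max at 240° (19.5 kJ/mol), min at 60° (0.0 kJ/mol); barrier = 19.5 kJ/mol.

19.5 kJ/mol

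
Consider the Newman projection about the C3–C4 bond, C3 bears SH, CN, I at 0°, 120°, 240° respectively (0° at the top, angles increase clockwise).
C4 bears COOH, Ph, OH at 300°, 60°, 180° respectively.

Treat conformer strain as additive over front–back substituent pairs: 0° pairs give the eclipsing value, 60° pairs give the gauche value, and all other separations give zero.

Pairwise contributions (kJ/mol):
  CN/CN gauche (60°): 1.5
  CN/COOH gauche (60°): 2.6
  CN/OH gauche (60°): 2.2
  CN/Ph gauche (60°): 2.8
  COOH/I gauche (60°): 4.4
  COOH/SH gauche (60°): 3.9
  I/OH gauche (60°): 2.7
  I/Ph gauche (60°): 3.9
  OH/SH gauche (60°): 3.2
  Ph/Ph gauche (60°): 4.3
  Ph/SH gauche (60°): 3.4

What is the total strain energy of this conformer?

This conformer (staggered): SH–COOH gauche, SH–Ph gauche, CN–Ph gauche, CN–OH gauche, I–COOH gauche, I–OH gauche; 3.9 + 3.4 + 2.8 + 2.2 + 4.4 + 2.7 = 19.4 kJ/mol.

19.4 kJ/mol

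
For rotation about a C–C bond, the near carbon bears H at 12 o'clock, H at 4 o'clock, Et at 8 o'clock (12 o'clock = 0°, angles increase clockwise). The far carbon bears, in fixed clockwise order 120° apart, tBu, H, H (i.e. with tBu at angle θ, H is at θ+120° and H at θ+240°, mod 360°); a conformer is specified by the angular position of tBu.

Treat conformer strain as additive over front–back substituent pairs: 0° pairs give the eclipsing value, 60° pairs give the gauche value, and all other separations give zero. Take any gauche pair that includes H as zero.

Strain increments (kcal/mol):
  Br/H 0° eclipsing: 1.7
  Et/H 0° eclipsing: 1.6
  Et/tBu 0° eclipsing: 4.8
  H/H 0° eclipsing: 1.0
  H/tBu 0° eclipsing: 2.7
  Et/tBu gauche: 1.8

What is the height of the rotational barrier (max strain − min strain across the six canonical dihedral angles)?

tBu at 0° (eclipsed): H–tBu eclipsed, H–H eclipsed, Et–H eclipsed; 2.7 + 1.0 + 1.6 = 5.3 kcal/mol.
tBu at 60° (staggered): no non-H gauche contacts → 0.0 kcal/mol.
tBu at 120° (eclipsed): H–H eclipsed, H–tBu eclipsed, Et–H eclipsed; 1.0 + 2.7 + 1.6 = 5.3 kcal/mol.
tBu at 180° (staggered): Et–tBu gauche; 1.8 = 1.8 kcal/mol.
tBu at 240° (eclipsed): H–H eclipsed, H–H eclipsed, Et–tBu eclipsed; 1.0 + 1.0 + 4.8 = 6.8 kcal/mol.
tBu at 300° (staggered): Et–tBu gauche; 1.8 = 1.8 kcal/mol.
Max at 240° (6.8 kcal/mol), min at 60° (0.0 kcal/mol); barrier = 6.8 kcal/mol.

6.8 kcal/mol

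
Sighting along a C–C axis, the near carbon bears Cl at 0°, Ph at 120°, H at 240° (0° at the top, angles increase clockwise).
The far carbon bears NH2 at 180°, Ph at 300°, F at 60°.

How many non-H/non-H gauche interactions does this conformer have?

4

Non-H gauche pairs: Cl(0°)/Ph(300°); Cl(0°)/F(60°); Ph(120°)/NH2(180°); Ph(120°)/F(60°) — 4 interactions.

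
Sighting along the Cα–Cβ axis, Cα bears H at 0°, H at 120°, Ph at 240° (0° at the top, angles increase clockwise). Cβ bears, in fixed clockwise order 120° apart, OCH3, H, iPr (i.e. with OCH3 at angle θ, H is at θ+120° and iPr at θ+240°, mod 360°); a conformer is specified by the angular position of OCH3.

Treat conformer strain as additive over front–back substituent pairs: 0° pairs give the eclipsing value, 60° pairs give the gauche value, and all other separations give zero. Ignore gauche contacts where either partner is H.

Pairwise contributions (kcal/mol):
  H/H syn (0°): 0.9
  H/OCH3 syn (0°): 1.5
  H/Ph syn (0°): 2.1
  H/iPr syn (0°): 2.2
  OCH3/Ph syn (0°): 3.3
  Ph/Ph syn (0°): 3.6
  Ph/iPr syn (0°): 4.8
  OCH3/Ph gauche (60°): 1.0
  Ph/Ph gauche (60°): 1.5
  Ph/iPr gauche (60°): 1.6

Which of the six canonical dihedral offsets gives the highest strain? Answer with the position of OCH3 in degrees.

0°

OCH3 at 0° (eclipsed): H(0°)/OCH3(0°) eclipsed 1.5; H(120°)/H(120°) eclipsed 0.9; Ph(240°)/iPr(240°) eclipsed 4.8 → 7.2 kcal/mol.
OCH3 at 60° (staggered): Ph(240°)/iPr(300°) gauche 1.6 → 1.6 kcal/mol.
OCH3 at 120° (eclipsed): H(0°)/iPr(0°) eclipsed 2.2; H(120°)/OCH3(120°) eclipsed 1.5; Ph(240°)/H(240°) eclipsed 2.1 → 5.8 kcal/mol.
OCH3 at 180° (staggered): Ph(240°)/OCH3(180°) gauche 1.0 → 1.0 kcal/mol.
OCH3 at 240° (eclipsed): H(0°)/H(0°) eclipsed 0.9; H(120°)/iPr(120°) eclipsed 2.2; Ph(240°)/OCH3(240°) eclipsed 3.3 → 6.4 kcal/mol.
OCH3 at 300° (staggered): Ph(240°)/OCH3(300°) gauche 1.0; Ph(240°)/iPr(180°) gauche 1.6 → 2.6 kcal/mol.
The maximum (7.2 kcal/mol) occurs with OCH3 at 0°.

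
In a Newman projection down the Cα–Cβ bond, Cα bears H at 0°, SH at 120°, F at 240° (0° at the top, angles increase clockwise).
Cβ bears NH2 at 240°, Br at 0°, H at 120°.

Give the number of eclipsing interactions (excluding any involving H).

Non-H eclipsing pairs: F(240°)/NH2(240°) — 1 interaction.

1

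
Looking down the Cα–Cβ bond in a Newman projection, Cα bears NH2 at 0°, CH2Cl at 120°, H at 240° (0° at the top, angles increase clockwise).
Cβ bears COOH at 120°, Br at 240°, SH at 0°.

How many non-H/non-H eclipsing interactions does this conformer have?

2

Non-H eclipsing pairs: NH2(0°)/SH(0°); CH2Cl(120°)/COOH(120°) — 2 interactions.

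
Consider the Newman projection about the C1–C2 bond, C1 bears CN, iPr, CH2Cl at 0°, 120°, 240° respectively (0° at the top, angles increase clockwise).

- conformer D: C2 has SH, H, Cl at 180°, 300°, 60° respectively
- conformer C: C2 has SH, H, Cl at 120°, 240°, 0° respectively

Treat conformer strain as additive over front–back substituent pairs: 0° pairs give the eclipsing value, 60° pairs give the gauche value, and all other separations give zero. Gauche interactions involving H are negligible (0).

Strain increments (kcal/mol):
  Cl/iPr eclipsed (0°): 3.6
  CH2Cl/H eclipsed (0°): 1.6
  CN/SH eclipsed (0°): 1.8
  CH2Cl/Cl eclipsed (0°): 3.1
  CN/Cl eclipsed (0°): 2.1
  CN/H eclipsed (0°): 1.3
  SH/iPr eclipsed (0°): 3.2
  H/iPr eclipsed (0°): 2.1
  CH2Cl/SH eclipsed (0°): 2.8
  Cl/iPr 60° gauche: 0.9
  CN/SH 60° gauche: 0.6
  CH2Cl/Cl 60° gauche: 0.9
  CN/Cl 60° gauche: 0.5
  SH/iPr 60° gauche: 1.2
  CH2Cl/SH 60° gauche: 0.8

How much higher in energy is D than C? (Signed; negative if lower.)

D (staggered): CN–Cl gauche, iPr–SH gauche, iPr–Cl gauche, CH2Cl–SH gauche; 0.5 + 1.2 + 0.9 + 0.8 = 3.4 kcal/mol.
C (eclipsed): CN–Cl eclipsed, iPr–SH eclipsed, CH2Cl–H eclipsed; 2.1 + 3.2 + 1.6 = 6.9 kcal/mol.
E(D) − E(C) = 3.4 − 6.9 = -3.5 kcal/mol.

-3.5 kcal/mol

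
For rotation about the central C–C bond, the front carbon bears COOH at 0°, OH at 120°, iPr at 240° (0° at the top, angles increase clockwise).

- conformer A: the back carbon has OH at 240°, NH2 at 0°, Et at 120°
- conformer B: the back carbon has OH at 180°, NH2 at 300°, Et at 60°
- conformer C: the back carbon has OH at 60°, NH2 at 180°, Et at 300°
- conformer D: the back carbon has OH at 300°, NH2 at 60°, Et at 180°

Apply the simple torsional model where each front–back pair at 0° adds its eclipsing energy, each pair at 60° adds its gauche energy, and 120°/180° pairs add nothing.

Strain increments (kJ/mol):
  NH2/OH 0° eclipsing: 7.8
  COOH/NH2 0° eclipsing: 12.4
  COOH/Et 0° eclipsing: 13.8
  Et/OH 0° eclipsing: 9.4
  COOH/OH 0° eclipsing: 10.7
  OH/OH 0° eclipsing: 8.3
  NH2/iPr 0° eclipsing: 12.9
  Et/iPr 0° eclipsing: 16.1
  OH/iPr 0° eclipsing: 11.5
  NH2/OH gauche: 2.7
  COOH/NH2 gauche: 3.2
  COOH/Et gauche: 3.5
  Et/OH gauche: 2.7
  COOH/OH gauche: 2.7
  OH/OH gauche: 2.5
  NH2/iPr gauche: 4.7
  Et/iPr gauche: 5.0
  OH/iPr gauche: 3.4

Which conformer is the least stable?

A is eclipsed. COOH at 0° is eclipsed with NH2 at 0° (12.4); OH at 120° is eclipsed with Et at 120° (9.4); iPr at 240° is eclipsed with OH at 240° (11.5). Total 33.3 kJ/mol.
B is staggered. COOH at 0° is gauche with NH2 at 300° (3.2); COOH at 0° is gauche with Et at 60° (3.5); OH at 120° is gauche with OH at 180° (2.5); OH at 120° is gauche with Et at 60° (2.7); iPr at 240° is gauche with OH at 180° (3.4); iPr at 240° is gauche with NH2 at 300° (4.7). Total 20.0 kJ/mol.
C is staggered. COOH at 0° is gauche with OH at 60° (2.7); COOH at 0° is gauche with Et at 300° (3.5); OH at 120° is gauche with OH at 60° (2.5); OH at 120° is gauche with NH2 at 180° (2.7); iPr at 240° is gauche with NH2 at 180° (4.7); iPr at 240° is gauche with Et at 300° (5.0). Total 21.1 kJ/mol.
D is staggered. COOH at 0° is gauche with OH at 300° (2.7); COOH at 0° is gauche with NH2 at 60° (3.2); OH at 120° is gauche with NH2 at 60° (2.7); OH at 120° is gauche with Et at 180° (2.7); iPr at 240° is gauche with OH at 300° (3.4); iPr at 240° is gauche with Et at 180° (5.0). Total 19.7 kJ/mol.
A has the highest total (33.3 kJ/mol).

A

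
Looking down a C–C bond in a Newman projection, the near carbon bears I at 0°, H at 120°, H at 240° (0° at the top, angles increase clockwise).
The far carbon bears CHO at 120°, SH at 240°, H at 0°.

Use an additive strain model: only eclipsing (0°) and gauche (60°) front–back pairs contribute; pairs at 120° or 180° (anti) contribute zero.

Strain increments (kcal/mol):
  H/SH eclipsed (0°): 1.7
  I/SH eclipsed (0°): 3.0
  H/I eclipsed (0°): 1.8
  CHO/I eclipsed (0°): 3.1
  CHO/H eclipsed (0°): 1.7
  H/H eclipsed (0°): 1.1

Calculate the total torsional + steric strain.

This conformer (eclipsed): I–H eclipsed, H–CHO eclipsed, H–SH eclipsed; 1.8 + 1.7 + 1.7 = 5.2 kcal/mol.

5.2 kcal/mol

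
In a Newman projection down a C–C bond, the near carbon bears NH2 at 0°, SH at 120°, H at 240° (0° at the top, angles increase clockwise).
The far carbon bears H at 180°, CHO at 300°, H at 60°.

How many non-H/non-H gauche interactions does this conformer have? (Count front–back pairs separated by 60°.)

1

Non-H gauche pairs: NH2(0°)/CHO(300°) — 1 interaction.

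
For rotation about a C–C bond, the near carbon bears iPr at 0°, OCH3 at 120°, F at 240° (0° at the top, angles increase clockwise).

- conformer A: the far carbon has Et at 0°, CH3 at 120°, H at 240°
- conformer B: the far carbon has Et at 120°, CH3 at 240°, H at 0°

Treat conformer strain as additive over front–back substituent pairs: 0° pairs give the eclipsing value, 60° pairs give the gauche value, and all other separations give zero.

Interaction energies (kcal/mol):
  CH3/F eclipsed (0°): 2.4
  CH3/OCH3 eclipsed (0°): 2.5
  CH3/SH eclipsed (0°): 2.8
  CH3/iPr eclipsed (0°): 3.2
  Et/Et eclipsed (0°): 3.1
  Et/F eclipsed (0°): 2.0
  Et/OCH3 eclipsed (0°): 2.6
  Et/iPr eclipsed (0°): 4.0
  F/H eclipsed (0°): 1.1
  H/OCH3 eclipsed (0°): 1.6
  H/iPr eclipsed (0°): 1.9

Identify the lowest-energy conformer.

B

A (eclipsed): iPr(0°)/Et(0°) eclipsed 4.0; OCH3(120°)/CH3(120°) eclipsed 2.5; F(240°)/H(240°) eclipsed 1.1 → 7.6 kcal/mol.
B (eclipsed): iPr(0°)/H(0°) eclipsed 1.9; OCH3(120°)/Et(120°) eclipsed 2.6; F(240°)/CH3(240°) eclipsed 2.4 → 6.9 kcal/mol.
B has the lowest total (6.9 kcal/mol).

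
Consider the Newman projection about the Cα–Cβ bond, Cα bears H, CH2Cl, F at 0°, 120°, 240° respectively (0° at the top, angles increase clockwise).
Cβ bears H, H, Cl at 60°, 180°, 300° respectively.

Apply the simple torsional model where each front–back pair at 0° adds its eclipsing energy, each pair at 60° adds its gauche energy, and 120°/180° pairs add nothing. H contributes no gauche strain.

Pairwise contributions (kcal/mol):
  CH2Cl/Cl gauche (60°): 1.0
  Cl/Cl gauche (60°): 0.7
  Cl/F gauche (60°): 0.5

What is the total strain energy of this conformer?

This conformer (staggered): F–Cl gauche; 0.5 = 0.5 kcal/mol.

0.5 kcal/mol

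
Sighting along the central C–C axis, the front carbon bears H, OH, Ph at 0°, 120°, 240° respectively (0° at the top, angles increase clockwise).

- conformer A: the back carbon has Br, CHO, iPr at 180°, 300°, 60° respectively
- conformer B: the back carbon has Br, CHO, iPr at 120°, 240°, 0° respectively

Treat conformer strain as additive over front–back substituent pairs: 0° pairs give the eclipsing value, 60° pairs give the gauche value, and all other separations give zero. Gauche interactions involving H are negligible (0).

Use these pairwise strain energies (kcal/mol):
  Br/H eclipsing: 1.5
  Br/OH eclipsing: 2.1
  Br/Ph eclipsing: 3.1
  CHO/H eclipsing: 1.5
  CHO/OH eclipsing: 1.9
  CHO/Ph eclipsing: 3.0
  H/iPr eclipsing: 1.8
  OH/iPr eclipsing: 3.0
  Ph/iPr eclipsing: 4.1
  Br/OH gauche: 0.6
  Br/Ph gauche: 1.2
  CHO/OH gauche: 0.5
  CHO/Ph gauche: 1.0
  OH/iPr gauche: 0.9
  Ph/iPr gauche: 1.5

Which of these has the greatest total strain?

B

A (staggered): OH–Br gauche, OH–iPr gauche, Ph–Br gauche, Ph–CHO gauche; 0.6 + 0.9 + 1.2 + 1.0 = 3.7 kcal/mol.
B (eclipsed): H–iPr eclipsed, OH–Br eclipsed, Ph–CHO eclipsed; 1.8 + 2.1 + 3.0 = 6.9 kcal/mol.
B has the highest total (6.9 kcal/mol).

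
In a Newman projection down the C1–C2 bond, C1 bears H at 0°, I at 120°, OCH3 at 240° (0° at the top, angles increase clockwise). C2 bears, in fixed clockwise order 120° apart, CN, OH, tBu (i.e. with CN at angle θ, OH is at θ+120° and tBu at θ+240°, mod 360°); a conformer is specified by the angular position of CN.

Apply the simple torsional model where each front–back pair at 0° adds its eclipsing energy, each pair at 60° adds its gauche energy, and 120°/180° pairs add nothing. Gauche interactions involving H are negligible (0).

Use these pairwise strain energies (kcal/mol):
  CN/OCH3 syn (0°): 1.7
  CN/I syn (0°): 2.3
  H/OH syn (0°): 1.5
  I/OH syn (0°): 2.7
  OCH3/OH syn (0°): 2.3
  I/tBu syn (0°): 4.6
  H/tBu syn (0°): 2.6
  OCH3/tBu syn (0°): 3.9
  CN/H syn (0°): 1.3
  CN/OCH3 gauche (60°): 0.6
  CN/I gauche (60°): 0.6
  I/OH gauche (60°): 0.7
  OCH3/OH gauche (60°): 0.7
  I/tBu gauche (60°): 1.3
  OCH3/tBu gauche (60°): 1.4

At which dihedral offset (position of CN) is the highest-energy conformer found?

CN at 0° (eclipsed): H(0°)/CN(0°) eclipsed 1.3; I(120°)/OH(120°) eclipsed 2.7; OCH3(240°)/tBu(240°) eclipsed 3.9 → 7.9 kcal/mol.
CN at 60° (staggered): I(120°)/CN(60°) gauche 0.6; I(120°)/OH(180°) gauche 0.7; OCH3(240°)/OH(180°) gauche 0.7; OCH3(240°)/tBu(300°) gauche 1.4 → 3.4 kcal/mol.
CN at 120° (eclipsed): H(0°)/tBu(0°) eclipsed 2.6; I(120°)/CN(120°) eclipsed 2.3; OCH3(240°)/OH(240°) eclipsed 2.3 → 7.2 kcal/mol.
CN at 180° (staggered): I(120°)/CN(180°) gauche 0.6; I(120°)/tBu(60°) gauche 1.3; OCH3(240°)/CN(180°) gauche 0.6; OCH3(240°)/OH(300°) gauche 0.7 → 3.2 kcal/mol.
CN at 240° (eclipsed): H(0°)/OH(0°) eclipsed 1.5; I(120°)/tBu(120°) eclipsed 4.6; OCH3(240°)/CN(240°) eclipsed 1.7 → 7.8 kcal/mol.
CN at 300° (staggered): I(120°)/OH(60°) gauche 0.7; I(120°)/tBu(180°) gauche 1.3; OCH3(240°)/CN(300°) gauche 0.6; OCH3(240°)/tBu(180°) gauche 1.4 → 4.0 kcal/mol.
The maximum (7.9 kcal/mol) occurs with CN at 0°.

0°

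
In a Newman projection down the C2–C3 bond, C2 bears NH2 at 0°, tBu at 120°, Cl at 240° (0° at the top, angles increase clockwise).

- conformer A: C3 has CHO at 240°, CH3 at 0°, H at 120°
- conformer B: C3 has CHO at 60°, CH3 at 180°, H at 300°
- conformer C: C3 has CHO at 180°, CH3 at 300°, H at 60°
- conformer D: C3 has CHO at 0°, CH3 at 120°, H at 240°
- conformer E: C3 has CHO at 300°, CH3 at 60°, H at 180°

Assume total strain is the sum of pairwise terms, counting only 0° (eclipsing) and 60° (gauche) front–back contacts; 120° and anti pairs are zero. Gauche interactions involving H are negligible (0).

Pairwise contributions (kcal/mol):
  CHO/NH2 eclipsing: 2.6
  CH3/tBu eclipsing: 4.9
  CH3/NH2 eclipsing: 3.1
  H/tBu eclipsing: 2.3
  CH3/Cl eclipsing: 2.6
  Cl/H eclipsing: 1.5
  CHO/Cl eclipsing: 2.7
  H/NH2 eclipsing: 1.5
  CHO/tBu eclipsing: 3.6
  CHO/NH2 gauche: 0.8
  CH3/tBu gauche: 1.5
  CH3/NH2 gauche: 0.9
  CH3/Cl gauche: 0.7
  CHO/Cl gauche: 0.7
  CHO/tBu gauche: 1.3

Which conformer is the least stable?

D

A (eclipsed): NH2(0°)/CH3(0°) eclipsed 3.1; tBu(120°)/H(120°) eclipsed 2.3; Cl(240°)/CHO(240°) eclipsed 2.7 → 8.1 kcal/mol.
B (staggered): NH2(0°)/CHO(60°) gauche 0.8; tBu(120°)/CHO(60°) gauche 1.3; tBu(120°)/CH3(180°) gauche 1.5; Cl(240°)/CH3(180°) gauche 0.7 → 4.3 kcal/mol.
C (staggered): NH2(0°)/CH3(300°) gauche 0.9; tBu(120°)/CHO(180°) gauche 1.3; Cl(240°)/CHO(180°) gauche 0.7; Cl(240°)/CH3(300°) gauche 0.7 → 3.6 kcal/mol.
D (eclipsed): NH2(0°)/CHO(0°) eclipsed 2.6; tBu(120°)/CH3(120°) eclipsed 4.9; Cl(240°)/H(240°) eclipsed 1.5 → 9.0 kcal/mol.
E (staggered): NH2(0°)/CHO(300°) gauche 0.8; NH2(0°)/CH3(60°) gauche 0.9; tBu(120°)/CH3(60°) gauche 1.5; Cl(240°)/CHO(300°) gauche 0.7 → 3.9 kcal/mol.
D has the highest total (9.0 kcal/mol).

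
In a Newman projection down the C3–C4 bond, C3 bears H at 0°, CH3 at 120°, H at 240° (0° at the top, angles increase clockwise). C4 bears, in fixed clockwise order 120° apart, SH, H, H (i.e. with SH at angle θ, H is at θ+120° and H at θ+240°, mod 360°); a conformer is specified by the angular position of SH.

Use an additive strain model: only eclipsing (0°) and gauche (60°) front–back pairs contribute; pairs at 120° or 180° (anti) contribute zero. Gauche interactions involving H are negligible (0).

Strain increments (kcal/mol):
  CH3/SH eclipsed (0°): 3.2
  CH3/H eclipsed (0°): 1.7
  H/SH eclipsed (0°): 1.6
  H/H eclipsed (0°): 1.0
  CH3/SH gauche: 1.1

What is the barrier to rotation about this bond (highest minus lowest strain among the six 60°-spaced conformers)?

5.2 kcal/mol

SH at 0° (eclipsed): H–SH eclipsed, CH3–H eclipsed, H–H eclipsed; 1.6 + 1.7 + 1.0 = 4.3 kcal/mol.
SH at 60° (staggered): CH3–SH gauche; 1.1 = 1.1 kcal/mol.
SH at 120° (eclipsed): H–H eclipsed, CH3–SH eclipsed, H–H eclipsed; 1.0 + 3.2 + 1.0 = 5.2 kcal/mol.
SH at 180° (staggered): CH3–SH gauche; 1.1 = 1.1 kcal/mol.
SH at 240° (eclipsed): H–H eclipsed, CH3–H eclipsed, H–SH eclipsed; 1.0 + 1.7 + 1.6 = 4.3 kcal/mol.
SH at 300° (staggered): no non-H gauche contacts → 0.0 kcal/mol.
Max at 120° (5.2 kcal/mol), min at 300° (0.0 kcal/mol); barrier = 5.2 kcal/mol.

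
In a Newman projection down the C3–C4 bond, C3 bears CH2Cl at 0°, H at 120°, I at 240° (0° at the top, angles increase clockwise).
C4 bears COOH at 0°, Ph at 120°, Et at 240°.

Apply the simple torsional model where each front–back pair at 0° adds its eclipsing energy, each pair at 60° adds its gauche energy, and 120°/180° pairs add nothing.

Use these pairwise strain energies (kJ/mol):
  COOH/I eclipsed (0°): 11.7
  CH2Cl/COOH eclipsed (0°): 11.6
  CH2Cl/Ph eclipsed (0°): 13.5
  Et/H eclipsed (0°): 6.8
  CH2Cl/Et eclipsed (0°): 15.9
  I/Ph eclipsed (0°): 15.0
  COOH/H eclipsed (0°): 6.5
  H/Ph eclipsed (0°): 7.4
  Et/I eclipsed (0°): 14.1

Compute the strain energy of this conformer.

33.1 kJ/mol

This conformer (eclipsed): CH2Cl(0°)/COOH(0°) eclipsed 11.6; H(120°)/Ph(120°) eclipsed 7.4; I(240°)/Et(240°) eclipsed 14.1 → 33.1 kJ/mol.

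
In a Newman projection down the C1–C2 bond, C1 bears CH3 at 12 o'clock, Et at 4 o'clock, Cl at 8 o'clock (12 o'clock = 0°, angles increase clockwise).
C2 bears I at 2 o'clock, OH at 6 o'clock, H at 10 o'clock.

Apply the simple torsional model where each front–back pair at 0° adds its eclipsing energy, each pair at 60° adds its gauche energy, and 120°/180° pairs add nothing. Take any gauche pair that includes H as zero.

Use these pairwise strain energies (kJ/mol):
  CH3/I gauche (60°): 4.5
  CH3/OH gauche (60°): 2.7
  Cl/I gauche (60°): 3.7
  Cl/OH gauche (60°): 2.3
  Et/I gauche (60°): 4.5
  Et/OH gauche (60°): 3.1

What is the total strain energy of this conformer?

14.4 kJ/mol

This conformer (staggered): CH3(0°)/I(60°) gauche 4.5; Et(120°)/I(60°) gauche 4.5; Et(120°)/OH(180°) gauche 3.1; Cl(240°)/OH(180°) gauche 2.3 → 14.4 kJ/mol.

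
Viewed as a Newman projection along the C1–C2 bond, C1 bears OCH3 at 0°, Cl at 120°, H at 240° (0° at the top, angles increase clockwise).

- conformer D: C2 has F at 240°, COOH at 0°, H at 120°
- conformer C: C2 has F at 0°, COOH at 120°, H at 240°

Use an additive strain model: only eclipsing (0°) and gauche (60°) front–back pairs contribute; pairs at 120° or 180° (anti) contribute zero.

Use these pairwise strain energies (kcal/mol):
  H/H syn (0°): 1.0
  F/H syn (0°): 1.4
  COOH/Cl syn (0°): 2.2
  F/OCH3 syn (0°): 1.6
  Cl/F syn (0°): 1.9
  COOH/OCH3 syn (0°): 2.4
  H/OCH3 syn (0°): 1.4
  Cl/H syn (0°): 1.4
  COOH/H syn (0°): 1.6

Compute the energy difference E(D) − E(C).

D (eclipsed): OCH3–COOH eclipsed, Cl–H eclipsed, H–F eclipsed; 2.4 + 1.4 + 1.4 = 5.2 kcal/mol.
C (eclipsed): OCH3–F eclipsed, Cl–COOH eclipsed, H–H eclipsed; 1.6 + 2.2 + 1.0 = 4.8 kcal/mol.
E(D) − E(C) = 5.2 − 4.8 = +0.4 kcal/mol.

+0.4 kcal/mol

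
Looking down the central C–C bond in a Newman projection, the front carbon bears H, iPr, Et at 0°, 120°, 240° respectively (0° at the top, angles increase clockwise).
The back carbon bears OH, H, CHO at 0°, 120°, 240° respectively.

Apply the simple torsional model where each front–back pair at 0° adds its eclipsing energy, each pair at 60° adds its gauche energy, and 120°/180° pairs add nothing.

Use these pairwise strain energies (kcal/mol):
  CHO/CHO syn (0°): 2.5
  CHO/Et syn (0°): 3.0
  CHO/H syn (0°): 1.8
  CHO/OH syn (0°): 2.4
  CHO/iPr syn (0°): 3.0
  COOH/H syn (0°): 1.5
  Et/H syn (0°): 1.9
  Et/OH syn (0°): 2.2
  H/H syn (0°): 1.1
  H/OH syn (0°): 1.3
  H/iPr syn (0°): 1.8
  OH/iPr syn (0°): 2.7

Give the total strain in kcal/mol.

6.1 kcal/mol

This conformer (eclipsed): H–OH eclipsed, iPr–H eclipsed, Et–CHO eclipsed; 1.3 + 1.8 + 3.0 = 6.1 kcal/mol.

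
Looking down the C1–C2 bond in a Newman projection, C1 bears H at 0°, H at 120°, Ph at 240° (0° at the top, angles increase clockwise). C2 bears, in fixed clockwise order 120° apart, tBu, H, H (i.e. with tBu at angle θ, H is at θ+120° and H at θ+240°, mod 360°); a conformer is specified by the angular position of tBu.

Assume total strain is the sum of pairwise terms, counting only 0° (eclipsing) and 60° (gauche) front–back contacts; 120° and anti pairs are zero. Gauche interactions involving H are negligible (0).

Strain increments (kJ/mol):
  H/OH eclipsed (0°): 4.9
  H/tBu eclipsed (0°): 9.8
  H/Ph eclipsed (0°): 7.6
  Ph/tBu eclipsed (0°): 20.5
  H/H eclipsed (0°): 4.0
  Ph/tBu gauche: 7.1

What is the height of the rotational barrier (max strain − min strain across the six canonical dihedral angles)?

28.5 kJ/mol

tBu at 0° (eclipsed): H(0°)/tBu(0°) eclipsed 9.8; H(120°)/H(120°) eclipsed 4.0; Ph(240°)/H(240°) eclipsed 7.6 → 21.4 kJ/mol.
tBu at 60° (staggered): no non-H gauche contacts → 0.0 kJ/mol.
tBu at 120° (eclipsed): H(0°)/H(0°) eclipsed 4.0; H(120°)/tBu(120°) eclipsed 9.8; Ph(240°)/H(240°) eclipsed 7.6 → 21.4 kJ/mol.
tBu at 180° (staggered): Ph(240°)/tBu(180°) gauche 7.1 → 7.1 kJ/mol.
tBu at 240° (eclipsed): H(0°)/H(0°) eclipsed 4.0; H(120°)/H(120°) eclipsed 4.0; Ph(240°)/tBu(240°) eclipsed 20.5 → 28.5 kJ/mol.
tBu at 300° (staggered): Ph(240°)/tBu(300°) gauche 7.1 → 7.1 kJ/mol.
Max at 240° (28.5 kJ/mol), min at 60° (0.0 kJ/mol); barrier = 28.5 kJ/mol.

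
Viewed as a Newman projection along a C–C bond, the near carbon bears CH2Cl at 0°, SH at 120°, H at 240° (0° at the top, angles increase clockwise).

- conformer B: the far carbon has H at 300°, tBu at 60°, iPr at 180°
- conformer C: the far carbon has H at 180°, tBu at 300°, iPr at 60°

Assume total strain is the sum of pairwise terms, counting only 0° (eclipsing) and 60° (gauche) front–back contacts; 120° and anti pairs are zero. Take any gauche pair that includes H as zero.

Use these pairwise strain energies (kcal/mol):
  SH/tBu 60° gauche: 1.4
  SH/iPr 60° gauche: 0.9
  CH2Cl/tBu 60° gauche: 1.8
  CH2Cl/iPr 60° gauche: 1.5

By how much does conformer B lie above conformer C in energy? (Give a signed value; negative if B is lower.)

-0.1 kcal/mol

B is staggered. CH2Cl at 0° is gauche with tBu at 60° (1.8); SH at 120° is gauche with tBu at 60° (1.4); SH at 120° is gauche with iPr at 180° (0.9). Total 4.1 kcal/mol.
C is staggered. CH2Cl at 0° is gauche with tBu at 300° (1.8); CH2Cl at 0° is gauche with iPr at 60° (1.5); SH at 120° is gauche with iPr at 60° (0.9). Total 4.2 kcal/mol.
E(B) − E(C) = 4.1 − 4.2 = -0.1 kcal/mol.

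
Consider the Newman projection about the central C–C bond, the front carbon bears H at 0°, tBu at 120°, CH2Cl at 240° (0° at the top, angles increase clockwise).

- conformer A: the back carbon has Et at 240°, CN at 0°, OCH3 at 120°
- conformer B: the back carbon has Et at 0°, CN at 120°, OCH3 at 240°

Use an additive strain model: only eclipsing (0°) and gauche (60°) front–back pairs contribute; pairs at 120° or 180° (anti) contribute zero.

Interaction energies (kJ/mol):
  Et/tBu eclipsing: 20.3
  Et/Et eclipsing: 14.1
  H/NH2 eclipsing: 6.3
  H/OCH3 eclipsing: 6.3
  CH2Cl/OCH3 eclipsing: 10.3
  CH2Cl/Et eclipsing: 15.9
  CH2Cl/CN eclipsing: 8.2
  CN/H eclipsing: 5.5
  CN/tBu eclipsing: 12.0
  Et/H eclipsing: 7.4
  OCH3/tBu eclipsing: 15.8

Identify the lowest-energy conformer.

A (eclipsed): H(0°)/CN(0°) eclipsed 5.5; tBu(120°)/OCH3(120°) eclipsed 15.8; CH2Cl(240°)/Et(240°) eclipsed 15.9 → 37.2 kJ/mol.
B (eclipsed): H(0°)/Et(0°) eclipsed 7.4; tBu(120°)/CN(120°) eclipsed 12.0; CH2Cl(240°)/OCH3(240°) eclipsed 10.3 → 29.7 kJ/mol.
B has the lowest total (29.7 kJ/mol).

B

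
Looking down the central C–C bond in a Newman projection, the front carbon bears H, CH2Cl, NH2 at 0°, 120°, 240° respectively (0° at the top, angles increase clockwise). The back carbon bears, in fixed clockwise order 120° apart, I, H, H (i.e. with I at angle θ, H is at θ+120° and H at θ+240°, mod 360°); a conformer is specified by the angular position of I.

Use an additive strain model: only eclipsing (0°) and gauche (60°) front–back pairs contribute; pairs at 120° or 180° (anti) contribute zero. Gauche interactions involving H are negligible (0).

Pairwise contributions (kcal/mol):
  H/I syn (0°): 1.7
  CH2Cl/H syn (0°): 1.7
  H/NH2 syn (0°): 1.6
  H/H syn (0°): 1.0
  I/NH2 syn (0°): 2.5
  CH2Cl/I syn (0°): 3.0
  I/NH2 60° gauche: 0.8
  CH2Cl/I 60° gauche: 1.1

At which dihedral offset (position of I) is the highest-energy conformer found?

120°

I at 0° (eclipsed): H–I eclipsed, CH2Cl–H eclipsed, NH2–H eclipsed; 1.7 + 1.7 + 1.6 = 5.0 kcal/mol.
I at 60° (staggered): CH2Cl–I gauche; 1.1 = 1.1 kcal/mol.
I at 120° (eclipsed): H–H eclipsed, CH2Cl–I eclipsed, NH2–H eclipsed; 1.0 + 3.0 + 1.6 = 5.6 kcal/mol.
I at 180° (staggered): CH2Cl–I gauche, NH2–I gauche; 1.1 + 0.8 = 1.9 kcal/mol.
I at 240° (eclipsed): H–H eclipsed, CH2Cl–H eclipsed, NH2–I eclipsed; 1.0 + 1.7 + 2.5 = 5.2 kcal/mol.
I at 300° (staggered): NH2–I gauche; 0.8 = 0.8 kcal/mol.
The maximum (5.6 kcal/mol) occurs with I at 120°.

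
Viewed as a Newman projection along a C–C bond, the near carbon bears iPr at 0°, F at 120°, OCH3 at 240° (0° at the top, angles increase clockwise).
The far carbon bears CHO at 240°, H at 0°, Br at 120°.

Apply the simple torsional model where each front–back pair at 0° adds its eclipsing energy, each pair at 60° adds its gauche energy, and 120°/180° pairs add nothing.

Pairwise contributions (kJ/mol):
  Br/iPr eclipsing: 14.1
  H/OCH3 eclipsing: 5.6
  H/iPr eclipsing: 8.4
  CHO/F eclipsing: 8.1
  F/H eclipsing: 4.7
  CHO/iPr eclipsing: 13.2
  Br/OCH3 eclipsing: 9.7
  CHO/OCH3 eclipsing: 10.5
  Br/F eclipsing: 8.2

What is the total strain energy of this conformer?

27.1 kJ/mol

This conformer (eclipsed): iPr(0°)/H(0°) eclipsed 8.4; F(120°)/Br(120°) eclipsed 8.2; OCH3(240°)/CHO(240°) eclipsed 10.5 → 27.1 kJ/mol.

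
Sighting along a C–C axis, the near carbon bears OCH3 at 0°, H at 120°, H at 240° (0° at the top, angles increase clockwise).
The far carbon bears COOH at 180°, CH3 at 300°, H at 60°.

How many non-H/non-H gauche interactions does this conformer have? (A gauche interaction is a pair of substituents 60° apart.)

1

Non-H gauche pairs: OCH3(0°)/CH3(300°) — 1 interaction.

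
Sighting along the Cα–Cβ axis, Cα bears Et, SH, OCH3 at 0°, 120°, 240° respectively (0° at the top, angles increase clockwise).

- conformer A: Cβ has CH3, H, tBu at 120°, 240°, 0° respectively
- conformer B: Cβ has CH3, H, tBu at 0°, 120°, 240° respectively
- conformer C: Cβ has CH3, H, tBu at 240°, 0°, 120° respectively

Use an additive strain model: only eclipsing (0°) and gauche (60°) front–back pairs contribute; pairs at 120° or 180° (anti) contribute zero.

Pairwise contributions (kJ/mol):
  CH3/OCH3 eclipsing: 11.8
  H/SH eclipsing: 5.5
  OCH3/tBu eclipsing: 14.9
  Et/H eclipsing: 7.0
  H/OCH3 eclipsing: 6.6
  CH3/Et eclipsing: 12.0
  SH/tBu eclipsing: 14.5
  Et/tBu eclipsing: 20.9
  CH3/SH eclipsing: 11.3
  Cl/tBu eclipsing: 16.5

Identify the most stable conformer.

B

A (eclipsed): Et(0°)/tBu(0°) eclipsed 20.9; SH(120°)/CH3(120°) eclipsed 11.3; OCH3(240°)/H(240°) eclipsed 6.6 → 38.8 kJ/mol.
B (eclipsed): Et(0°)/CH3(0°) eclipsed 12.0; SH(120°)/H(120°) eclipsed 5.5; OCH3(240°)/tBu(240°) eclipsed 14.9 → 32.4 kJ/mol.
C (eclipsed): Et(0°)/H(0°) eclipsed 7.0; SH(120°)/tBu(120°) eclipsed 14.5; OCH3(240°)/CH3(240°) eclipsed 11.8 → 33.3 kJ/mol.
B has the lowest total (32.4 kJ/mol).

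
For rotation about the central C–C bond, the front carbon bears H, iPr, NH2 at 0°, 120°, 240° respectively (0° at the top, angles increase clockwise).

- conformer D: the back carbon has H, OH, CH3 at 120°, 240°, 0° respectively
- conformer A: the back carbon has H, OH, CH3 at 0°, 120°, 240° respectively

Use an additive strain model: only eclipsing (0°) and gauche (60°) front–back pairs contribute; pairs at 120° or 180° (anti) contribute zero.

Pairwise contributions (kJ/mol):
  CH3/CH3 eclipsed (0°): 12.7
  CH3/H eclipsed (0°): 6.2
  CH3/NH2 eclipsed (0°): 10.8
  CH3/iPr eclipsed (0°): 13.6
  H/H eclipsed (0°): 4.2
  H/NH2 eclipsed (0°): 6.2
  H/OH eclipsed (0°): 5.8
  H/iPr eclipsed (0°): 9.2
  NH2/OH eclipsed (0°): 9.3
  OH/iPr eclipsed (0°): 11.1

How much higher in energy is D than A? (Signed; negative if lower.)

-1.4 kJ/mol

D (eclipsed): H(0°)/CH3(0°) eclipsed 6.2; iPr(120°)/H(120°) eclipsed 9.2; NH2(240°)/OH(240°) eclipsed 9.3 → 24.7 kJ/mol.
A (eclipsed): H(0°)/H(0°) eclipsed 4.2; iPr(120°)/OH(120°) eclipsed 11.1; NH2(240°)/CH3(240°) eclipsed 10.8 → 26.1 kJ/mol.
E(D) − E(A) = 24.7 − 26.1 = -1.4 kJ/mol.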